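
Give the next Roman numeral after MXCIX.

MXCIX = 1099, so the next integer is 1099 + 1 = 1100

MC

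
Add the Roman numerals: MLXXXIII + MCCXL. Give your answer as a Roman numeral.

MLXXXIII = 1083
MCCXL = 1240
1083 + 1240 = 2323

MMCCCXXIII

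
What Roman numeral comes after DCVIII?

DCVIII = 608; next is 609

DCIX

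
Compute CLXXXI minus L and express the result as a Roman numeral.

CLXXXI = 181
L = 50
181 - 50 = 131

CXXXI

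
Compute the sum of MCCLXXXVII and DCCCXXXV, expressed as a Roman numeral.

MCCLXXXVII = 1287
DCCCXXXV = 835
1287 + 835 = 2122

MMCXXII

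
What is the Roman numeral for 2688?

Convert 2688 to Roman numerals:
  2688 contains 2×1000 (MM)
  688 contains 1×500 (D)
  188 contains 1×100 (C)
  88 contains 1×50 (L)
  38 contains 3×10 (XXX)
  8 contains 1×5 (V)
  3 contains 3×1 (III)

MMDCLXXXVIII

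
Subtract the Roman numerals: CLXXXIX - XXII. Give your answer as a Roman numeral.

CLXXXIX = 189
XXII = 22
189 - 22 = 167

CLXVII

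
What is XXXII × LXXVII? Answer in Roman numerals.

XXXII = 32
LXXVII = 77
32 × 77 = 2464

MMCDLXIV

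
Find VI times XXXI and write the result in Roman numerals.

VI = 6
XXXI = 31
6 × 31 = 186

CLXXXVI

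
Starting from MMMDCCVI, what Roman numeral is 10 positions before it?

MMMDCCVI = 3706
3706 - 10 = 3696

MMMDCXCVI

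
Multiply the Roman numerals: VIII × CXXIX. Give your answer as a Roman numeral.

VIII = 8
CXXIX = 129
8 × 129 = 1032

MXXXII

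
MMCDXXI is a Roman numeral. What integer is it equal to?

MMCDXXI: M=1000, M=1000, CD=400, X=10, X=10, I=1
1000 + 1000 + 400 + 10 + 10 + 1 = 2421

2421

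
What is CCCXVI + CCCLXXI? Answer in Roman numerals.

CCCXVI = 316
CCCLXXI = 371
316 + 371 = 687

DCLXXXVII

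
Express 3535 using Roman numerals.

Convert 3535 to Roman numerals:
  3535 contains 3×1000 (MMM)
  535 contains 1×500 (D)
  35 contains 3×10 (XXX)
  5 contains 1×5 (V)

MMMDXXXV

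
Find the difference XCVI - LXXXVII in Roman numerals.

XCVI = 96
LXXXVII = 87
96 - 87 = 9

IX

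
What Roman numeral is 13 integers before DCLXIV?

DCLXIV = 664
664 - 13 = 651

DCLI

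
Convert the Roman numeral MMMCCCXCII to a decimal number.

MMMCCCXCII: M=1000, M=1000, M=1000, C=100, C=100, C=100, XC=90, I=1, I=1
1000 + 1000 + 1000 + 100 + 100 + 100 + 90 + 1 + 1 = 3392

3392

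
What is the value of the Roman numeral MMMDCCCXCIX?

MMMDCCCXCIX: M=1000, M=1000, M=1000, D=500, C=100, C=100, C=100, XC=90, IX=9
1000 + 1000 + 1000 + 500 + 100 + 100 + 100 + 90 + 9 = 3899

3899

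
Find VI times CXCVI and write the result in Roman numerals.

VI = 6
CXCVI = 196
6 × 196 = 1176

MCLXXVI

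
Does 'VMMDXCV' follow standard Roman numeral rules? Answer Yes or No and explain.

'VMMDXCV': V should not appear more than once

No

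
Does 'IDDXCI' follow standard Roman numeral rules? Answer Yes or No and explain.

'IDDXCI': D should not appear more than once

No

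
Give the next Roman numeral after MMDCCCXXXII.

MMDCCCXXXII = 2832, so the next integer is 2832 + 1 = 2833

MMDCCCXXXIII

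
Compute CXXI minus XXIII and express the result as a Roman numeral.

CXXI = 121
XXIII = 23
121 - 23 = 98

XCVIII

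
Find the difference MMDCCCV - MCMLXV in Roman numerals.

MMDCCCV = 2805
MCMLXV = 1965
2805 - 1965 = 840

DCCCXL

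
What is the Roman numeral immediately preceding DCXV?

DCXV = 615, so the previous integer is 615 - 1 = 614

DCXIV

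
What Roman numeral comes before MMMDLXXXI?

MMMDLXXXI = 3581; previous is 3580

MMMDLXXX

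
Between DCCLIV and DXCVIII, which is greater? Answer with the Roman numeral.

DCCLIV = 754
DXCVIII = 598
754 is larger

DCCLIV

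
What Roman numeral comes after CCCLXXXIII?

CCCLXXXIII = 383, so the next integer is 383 + 1 = 384

CCCLXXXIV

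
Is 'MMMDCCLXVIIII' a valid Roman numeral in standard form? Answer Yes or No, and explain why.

'MMMDCCLXVIIII': More than 3 consecutive I's

No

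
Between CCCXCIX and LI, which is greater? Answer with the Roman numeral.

CCCXCIX = 399
LI = 51
399 is larger

CCCXCIX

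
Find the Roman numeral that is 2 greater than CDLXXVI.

CDLXXVI = 476
476 + 2 = 478

CDLXXVIII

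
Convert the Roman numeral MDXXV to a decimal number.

MDXXV: M=1000, D=500, X=10, X=10, V=5
1000 + 500 + 10 + 10 + 5 = 1525

1525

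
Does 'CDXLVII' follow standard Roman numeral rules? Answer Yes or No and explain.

'CDXLVII': Check the rules: uses only the symbols I, V, X, L, C, D, M; no symbol is repeated more than three times in a row; V, L and D each appear at most once; the only places a smaller symbol precedes a larger one are the allowed subtractive pairs CD, XL, the symbol right after such a pair (if any) is smaller than the pair's first symbol, and otherwise the values never increase from left to right. Value: CD (400) + XL (40) + V (5) + I (1) + I (1) = 447. So it is a valid standard Roman numeral.

Yes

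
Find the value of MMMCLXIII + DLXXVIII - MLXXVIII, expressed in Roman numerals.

MMMCLXIII = 3163, DLXXVIII = 578, MLXXVIII = 1078
3163 + 578 = 3741
3741 - 1078 = 2663

MMDCLXIII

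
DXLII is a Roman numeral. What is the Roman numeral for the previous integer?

DXLII = 542, so the previous integer is 542 - 1 = 541

DXLI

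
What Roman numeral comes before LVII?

LVII = 57, so the previous integer is 57 - 1 = 56

LVI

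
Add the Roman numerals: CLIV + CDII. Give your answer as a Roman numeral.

CLIV = 154
CDII = 402
154 + 402 = 556

DLVI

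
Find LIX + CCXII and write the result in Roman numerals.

LIX = 59
CCXII = 212
59 + 212 = 271

CCLXXI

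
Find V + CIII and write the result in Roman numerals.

V = 5
CIII = 103
5 + 103 = 108

CVIII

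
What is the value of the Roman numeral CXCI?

CXCI: C=100, XC=90, I=1
100 + 90 + 1 = 191

191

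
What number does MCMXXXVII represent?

MCMXXXVII: M=1000, CM=900, X=10, X=10, X=10, V=5, I=1, I=1
1000 + 900 + 10 + 10 + 10 + 5 + 1 + 1 = 1937

1937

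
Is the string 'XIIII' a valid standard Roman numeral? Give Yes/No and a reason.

'XIIII': More than 3 consecutive I's

No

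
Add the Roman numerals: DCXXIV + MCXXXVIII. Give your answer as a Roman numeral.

DCXXIV = 624
MCXXXVIII = 1138
624 + 1138 = 1762

MDCCLXII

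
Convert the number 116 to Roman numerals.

Convert 116 to Roman numerals:
  116 contains 1×100 (C)
  16 contains 1×10 (X)
  6 contains 1×5 (V)
  1 contains 1×1 (I)

CXVI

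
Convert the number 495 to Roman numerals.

Convert 495 to Roman numerals:
  495 contains 1×400 (CD)
  95 contains 1×90 (XC)
  5 contains 1×5 (V)

CDXCV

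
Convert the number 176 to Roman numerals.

Convert 176 to Roman numerals:
  176 contains 1×100 (C)
  76 contains 1×50 (L)
  26 contains 2×10 (XX)
  6 contains 1×5 (V)
  1 contains 1×1 (I)

CLXXVI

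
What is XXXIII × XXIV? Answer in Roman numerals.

XXXIII = 33
XXIV = 24
33 × 24 = 792

DCCXCII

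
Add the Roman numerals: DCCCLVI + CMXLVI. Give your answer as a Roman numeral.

DCCCLVI = 856
CMXLVI = 946
856 + 946 = 1802

MDCCCII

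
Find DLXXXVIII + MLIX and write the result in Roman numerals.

DLXXXVIII = 588
MLIX = 1059
588 + 1059 = 1647

MDCXLVII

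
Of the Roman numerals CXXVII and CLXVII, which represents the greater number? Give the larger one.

CXXVII = 127
CLXVII = 167
167 is larger

CLXVII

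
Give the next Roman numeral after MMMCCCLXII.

MMMCCCLXII = 3362; next is 3363

MMMCCCLXIII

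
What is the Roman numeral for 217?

Convert 217 to Roman numerals:
  217 contains 2×100 (CC)
  17 contains 1×10 (X)
  7 contains 1×5 (V)
  2 contains 2×1 (II)

CCXVII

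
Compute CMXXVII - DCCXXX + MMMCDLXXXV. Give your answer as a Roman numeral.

CMXXVII = 927, DCCXXX = 730, MMMCDLXXXV = 3485
927 - 730 = 197
197 + 3485 = 3682

MMMDCLXXXII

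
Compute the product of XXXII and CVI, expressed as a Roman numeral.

XXXII = 32
CVI = 106
32 × 106 = 3392

MMMCCCXCII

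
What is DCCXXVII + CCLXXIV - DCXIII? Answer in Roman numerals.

DCCXXVII = 727, CCLXXIV = 274, DCXIII = 613
727 + 274 = 1001
1001 - 613 = 388

CCCLXXXVIII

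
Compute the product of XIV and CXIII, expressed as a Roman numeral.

XIV = 14
CXIII = 113
14 × 113 = 1582

MDLXXXII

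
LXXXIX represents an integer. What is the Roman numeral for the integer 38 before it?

LXXXIX = 89
89 - 38 = 51

LI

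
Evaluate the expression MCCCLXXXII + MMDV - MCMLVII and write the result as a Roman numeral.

MCCCLXXXII = 1382, MMDV = 2505, MCMLVII = 1957
1382 + 2505 = 3887
3887 - 1957 = 1930

MCMXXX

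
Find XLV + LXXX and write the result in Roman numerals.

XLV = 45
LXXX = 80
45 + 80 = 125

CXXV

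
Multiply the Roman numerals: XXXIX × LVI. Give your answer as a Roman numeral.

XXXIX = 39
LVI = 56
39 × 56 = 2184

MMCLXXXIV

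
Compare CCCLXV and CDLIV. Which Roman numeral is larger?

CCCLXV = 365
CDLIV = 454
454 is larger

CDLIV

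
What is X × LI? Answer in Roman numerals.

X = 10
LI = 51
10 × 51 = 510

DX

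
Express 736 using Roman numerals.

Convert 736 to Roman numerals:
  736 contains 1×500 (D)
  236 contains 2×100 (CC)
  36 contains 3×10 (XXX)
  6 contains 1×5 (V)
  1 contains 1×1 (I)

DCCXXXVI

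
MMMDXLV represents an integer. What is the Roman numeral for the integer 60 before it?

MMMDXLV = 3545
3545 - 60 = 3485

MMMCDLXXXV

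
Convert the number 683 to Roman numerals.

Convert 683 to Roman numerals:
  683 contains 1×500 (D)
  183 contains 1×100 (C)
  83 contains 1×50 (L)
  33 contains 3×10 (XXX)
  3 contains 3×1 (III)

DCLXXXIII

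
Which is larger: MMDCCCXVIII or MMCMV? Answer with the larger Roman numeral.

MMDCCCXVIII = 2818
MMCMV = 2905
2905 is larger

MMCMV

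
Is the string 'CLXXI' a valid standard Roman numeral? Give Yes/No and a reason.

'CLXXI': Check the rules: uses only the symbols I, V, X, L, C, D, M; no symbol is repeated more than three times in a row; V, L and D each appear at most once; no smaller symbol precedes a larger one (values never increase from left to right). Value: C (100) + L (50) + X (10) + X (10) + I (1) = 171. So it is a valid standard Roman numeral.

Yes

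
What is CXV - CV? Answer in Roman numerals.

CXV = 115
CV = 105
115 - 105 = 10

X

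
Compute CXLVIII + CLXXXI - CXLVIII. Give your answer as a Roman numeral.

CXLVIII = 148, CLXXXI = 181, CXLVIII = 148
148 + 181 = 329
329 - 148 = 181

CLXXXI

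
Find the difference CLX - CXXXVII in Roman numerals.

CLX = 160
CXXXVII = 137
160 - 137 = 23

XXIII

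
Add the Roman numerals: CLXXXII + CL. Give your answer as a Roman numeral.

CLXXXII = 182
CL = 150
182 + 150 = 332

CCCXXXII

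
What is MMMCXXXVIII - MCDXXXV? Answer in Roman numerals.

MMMCXXXVIII = 3138
MCDXXXV = 1435
3138 - 1435 = 1703

MDCCIII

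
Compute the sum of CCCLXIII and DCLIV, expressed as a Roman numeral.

CCCLXIII = 363
DCLIV = 654
363 + 654 = 1017

MXVII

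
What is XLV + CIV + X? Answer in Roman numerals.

XLV = 45, CIV = 104, X = 10
45 + 104 = 149
149 + 10 = 159

CLIX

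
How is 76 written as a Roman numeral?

Convert 76 to Roman numerals:
  76 contains 1×50 (L)
  26 contains 2×10 (XX)
  6 contains 1×5 (V)
  1 contains 1×1 (I)

LXXVI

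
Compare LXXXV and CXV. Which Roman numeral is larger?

LXXXV = 85
CXV = 115
115 is larger

CXV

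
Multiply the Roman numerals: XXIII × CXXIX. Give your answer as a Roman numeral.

XXIII = 23
CXXIX = 129
23 × 129 = 2967

MMCMLXVII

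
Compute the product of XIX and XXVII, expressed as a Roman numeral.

XIX = 19
XXVII = 27
19 × 27 = 513

DXIII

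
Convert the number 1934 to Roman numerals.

Convert 1934 to Roman numerals:
  1934 contains 1×1000 (M)
  934 contains 1×900 (CM)
  34 contains 3×10 (XXX)
  4 contains 1×4 (IV)

MCMXXXIV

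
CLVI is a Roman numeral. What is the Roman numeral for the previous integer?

CLVI = 156, so the previous integer is 156 - 1 = 155

CLV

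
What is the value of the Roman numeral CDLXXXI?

CDLXXXI: CD=400, L=50, X=10, X=10, X=10, I=1
400 + 50 + 10 + 10 + 10 + 1 = 481

481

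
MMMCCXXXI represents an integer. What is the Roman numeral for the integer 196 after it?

MMMCCXXXI = 3231
3231 + 196 = 3427

MMMCDXXVII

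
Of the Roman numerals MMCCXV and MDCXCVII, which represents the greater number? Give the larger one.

MMCCXV = 2215
MDCXCVII = 1697
2215 is larger

MMCCXV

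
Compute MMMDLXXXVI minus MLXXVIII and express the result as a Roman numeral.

MMMDLXXXVI = 3586
MLXXVIII = 1078
3586 - 1078 = 2508

MMDVIII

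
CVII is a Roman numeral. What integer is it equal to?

CVII: C=100, V=5, I=1, I=1
100 + 5 + 1 + 1 = 107

107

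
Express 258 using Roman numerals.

Convert 258 to Roman numerals:
  258 contains 2×100 (CC)
  58 contains 1×50 (L)
  8 contains 1×5 (V)
  3 contains 3×1 (III)

CCLVIII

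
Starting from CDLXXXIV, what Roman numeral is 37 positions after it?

CDLXXXIV = 484
484 + 37 = 521

DXXI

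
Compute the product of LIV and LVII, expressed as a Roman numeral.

LIV = 54
LVII = 57
54 × 57 = 3078

MMMLXXVIII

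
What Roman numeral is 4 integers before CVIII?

CVIII = 108
108 - 4 = 104

CIV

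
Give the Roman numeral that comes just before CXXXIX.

CXXXIX = 139, so the previous integer is 139 - 1 = 138

CXXXVIII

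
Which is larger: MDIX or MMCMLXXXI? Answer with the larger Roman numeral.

MDIX = 1509
MMCMLXXXI = 2981
2981 is larger

MMCMLXXXI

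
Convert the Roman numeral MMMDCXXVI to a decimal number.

MMMDCXXVI: M=1000, M=1000, M=1000, D=500, C=100, X=10, X=10, V=5, I=1
1000 + 1000 + 1000 + 500 + 100 + 10 + 10 + 5 + 1 = 3626

3626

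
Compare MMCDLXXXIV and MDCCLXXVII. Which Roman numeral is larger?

MMCDLXXXIV = 2484
MDCCLXXVII = 1777
2484 is larger

MMCDLXXXIV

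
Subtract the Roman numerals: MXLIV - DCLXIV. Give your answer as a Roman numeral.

MXLIV = 1044
DCLXIV = 664
1044 - 664 = 380

CCCLXXX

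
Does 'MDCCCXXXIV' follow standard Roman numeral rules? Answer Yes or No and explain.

'MDCCCXXXIV': Check the rules: uses only the symbols I, V, X, L, C, D, M; no symbol is repeated more than three times in a row; V, L and D each appear at most once; the only place a smaller symbol precedes a larger one is the allowed subtractive pair IV, the symbol right after such a pair (if any) is smaller than the pair's first symbol, and otherwise the values never increase from left to right. Value: M (1000) + D (500) + C (100) + C (100) + C (100) + X (10) + X (10) + X (10) + IV (4) = 1834. So it is a valid standard Roman numeral.

Yes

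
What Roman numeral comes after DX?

DX = 510, so the next integer is 510 + 1 = 511

DXI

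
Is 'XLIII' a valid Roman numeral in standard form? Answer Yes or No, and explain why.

'XLIII': Check the rules: uses only the symbols I, V, X, L, C, D, M; no symbol is repeated more than three times in a row; V, L and D each appear at most once; the only place a smaller symbol precedes a larger one is the allowed subtractive pair XL, the symbol right after such a pair (if any) is smaller than the pair's first symbol, and otherwise the values never increase from left to right. Value: XL (40) + I (1) + I (1) + I (1) = 43. So it is a valid standard Roman numeral.

Yes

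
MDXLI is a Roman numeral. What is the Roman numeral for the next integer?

MDXLI = 1541, so the next integer is 1541 + 1 = 1542

MDXLII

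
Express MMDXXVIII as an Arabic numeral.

MMDXXVIII: M=1000, M=1000, D=500, X=10, X=10, V=5, I=1, I=1, I=1
1000 + 1000 + 500 + 10 + 10 + 5 + 1 + 1 + 1 = 2528

2528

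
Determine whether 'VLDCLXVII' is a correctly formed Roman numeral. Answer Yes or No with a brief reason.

'VLDCLXVII': V should not appear more than once

No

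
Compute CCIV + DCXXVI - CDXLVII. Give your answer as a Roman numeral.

CCIV = 204, DCXXVI = 626, CDXLVII = 447
204 + 626 = 830
830 - 447 = 383

CCCLXXXIII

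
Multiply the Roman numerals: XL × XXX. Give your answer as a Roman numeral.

XL = 40
XXX = 30
40 × 30 = 1200

MCC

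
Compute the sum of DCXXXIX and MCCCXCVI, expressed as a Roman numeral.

DCXXXIX = 639
MCCCXCVI = 1396
639 + 1396 = 2035

MMXXXV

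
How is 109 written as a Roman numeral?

Convert 109 to Roman numerals:
  109 contains 1×100 (C)
  9 contains 1×9 (IX)

CIX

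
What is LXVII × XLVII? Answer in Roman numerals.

LXVII = 67
XLVII = 47
67 × 47 = 3149

MMMCXLIX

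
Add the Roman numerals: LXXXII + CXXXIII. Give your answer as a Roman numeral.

LXXXII = 82
CXXXIII = 133
82 + 133 = 215

CCXV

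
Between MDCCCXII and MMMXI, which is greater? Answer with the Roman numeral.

MDCCCXII = 1812
MMMXI = 3011
3011 is larger

MMMXI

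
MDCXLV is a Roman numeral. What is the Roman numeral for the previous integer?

MDCXLV = 1645; previous is 1644

MDCXLIV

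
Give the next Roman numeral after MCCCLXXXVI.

MCCCLXXXVI = 1386, so the next integer is 1386 + 1 = 1387

MCCCLXXXVII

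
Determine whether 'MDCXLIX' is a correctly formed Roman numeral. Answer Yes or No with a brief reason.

'MDCXLIX': Check the rules: uses only the symbols I, V, X, L, C, D, M; no symbol is repeated more than three times in a row; V, L and D each appear at most once; the only places a smaller symbol precedes a larger one are the allowed subtractive pairs XL, IX, the symbol right after such a pair (if any) is smaller than the pair's first symbol, and otherwise the values never increase from left to right. Value: M (1000) + D (500) + C (100) + XL (40) + IX (9) = 1649. So it is a valid standard Roman numeral.

Yes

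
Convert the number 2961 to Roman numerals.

Convert 2961 to Roman numerals:
  2961 contains 2×1000 (MM)
  961 contains 1×900 (CM)
  61 contains 1×50 (L)
  11 contains 1×10 (X)
  1 contains 1×1 (I)

MMCMLXI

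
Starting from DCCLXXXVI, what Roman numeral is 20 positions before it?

DCCLXXXVI = 786
786 - 20 = 766

DCCLXVI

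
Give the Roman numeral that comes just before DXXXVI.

DXXXVI = 536; previous is 535

DXXXV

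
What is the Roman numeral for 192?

Convert 192 to Roman numerals:
  192 contains 1×100 (C)
  92 contains 1×90 (XC)
  2 contains 2×1 (II)

CXCII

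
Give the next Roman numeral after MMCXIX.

MMCXIX = 2119; next is 2120

MMCXX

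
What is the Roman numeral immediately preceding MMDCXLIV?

MMDCXLIV = 2644, so the previous integer is 2644 - 1 = 2643

MMDCXLIII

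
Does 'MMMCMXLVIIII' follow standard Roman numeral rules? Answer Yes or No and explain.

'MMMCMXLVIIII': More than 3 consecutive I's

No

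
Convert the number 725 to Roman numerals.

Convert 725 to Roman numerals:
  725 contains 1×500 (D)
  225 contains 2×100 (CC)
  25 contains 2×10 (XX)
  5 contains 1×5 (V)

DCCXXV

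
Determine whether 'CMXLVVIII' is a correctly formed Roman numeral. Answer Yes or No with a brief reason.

'CMXLVVIII': V should not appear more than once

No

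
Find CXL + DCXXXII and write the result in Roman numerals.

CXL = 140
DCXXXII = 632
140 + 632 = 772

DCCLXXII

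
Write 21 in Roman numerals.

Convert 21 to Roman numerals:
  21 contains 2×10 (XX)
  1 contains 1×1 (I)

XXI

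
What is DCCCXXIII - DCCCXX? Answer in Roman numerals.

DCCCXXIII = 823
DCCCXX = 820
823 - 820 = 3

III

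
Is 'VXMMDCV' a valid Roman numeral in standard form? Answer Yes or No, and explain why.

'VXMMDCV': V should not appear more than once

No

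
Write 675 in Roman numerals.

Convert 675 to Roman numerals:
  675 contains 1×500 (D)
  175 contains 1×100 (C)
  75 contains 1×50 (L)
  25 contains 2×10 (XX)
  5 contains 1×5 (V)

DCLXXV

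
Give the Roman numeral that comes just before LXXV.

LXXV = 75; previous is 74

LXXIV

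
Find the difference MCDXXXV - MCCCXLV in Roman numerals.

MCDXXXV = 1435
MCCCXLV = 1345
1435 - 1345 = 90

XC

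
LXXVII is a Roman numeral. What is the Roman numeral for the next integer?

LXXVII = 77, so the next integer is 77 + 1 = 78

LXXVIII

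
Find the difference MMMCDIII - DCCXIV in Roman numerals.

MMMCDIII = 3403
DCCXIV = 714
3403 - 714 = 2689

MMDCLXXXIX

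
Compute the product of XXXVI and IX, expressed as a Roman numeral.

XXXVI = 36
IX = 9
36 × 9 = 324

CCCXXIV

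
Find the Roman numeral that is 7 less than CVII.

CVII = 107
107 - 7 = 100

C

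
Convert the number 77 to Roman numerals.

Convert 77 to Roman numerals:
  77 contains 1×50 (L)
  27 contains 2×10 (XX)
  7 contains 1×5 (V)
  2 contains 2×1 (II)

LXXVII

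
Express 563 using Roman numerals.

Convert 563 to Roman numerals:
  563 contains 1×500 (D)
  63 contains 1×50 (L)
  13 contains 1×10 (X)
  3 contains 3×1 (III)

DLXIII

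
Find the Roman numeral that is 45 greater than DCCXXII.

DCCXXII = 722
722 + 45 = 767

DCCLXVII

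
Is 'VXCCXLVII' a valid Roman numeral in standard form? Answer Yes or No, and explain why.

'VXCCXLVII': V should not appear more than once

No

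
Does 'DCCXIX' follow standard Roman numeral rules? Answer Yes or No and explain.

'DCCXIX': Check the rules: uses only the symbols I, V, X, L, C, D, M; no symbol is repeated more than three times in a row; V, L and D each appear at most once; the only place a smaller symbol precedes a larger one is the allowed subtractive pair IX, the symbol right after such a pair (if any) is smaller than the pair's first symbol, and otherwise the values never increase from left to right. Value: D (500) + C (100) + C (100) + X (10) + IX (9) = 719. So it is a valid standard Roman numeral.

Yes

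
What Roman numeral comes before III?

III = 3; previous is 2

II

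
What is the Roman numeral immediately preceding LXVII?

LXVII = 67; previous is 66

LXVI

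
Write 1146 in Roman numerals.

Convert 1146 to Roman numerals:
  1146 contains 1×1000 (M)
  146 contains 1×100 (C)
  46 contains 1×40 (XL)
  6 contains 1×5 (V)
  1 contains 1×1 (I)

MCXLVI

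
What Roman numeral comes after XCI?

XCI = 91; next is 92

XCII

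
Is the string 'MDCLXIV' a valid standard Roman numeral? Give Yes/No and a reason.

'MDCLXIV': Check the rules: uses only the symbols I, V, X, L, C, D, M; no symbol is repeated more than three times in a row; V, L and D each appear at most once; the only place a smaller symbol precedes a larger one is the allowed subtractive pair IV, the symbol right after such a pair (if any) is smaller than the pair's first symbol, and otherwise the values never increase from left to right. Value: M (1000) + D (500) + C (100) + L (50) + X (10) + IV (4) = 1664. So it is a valid standard Roman numeral.

Yes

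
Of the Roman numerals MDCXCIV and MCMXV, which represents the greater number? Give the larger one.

MDCXCIV = 1694
MCMXV = 1915
1915 is larger

MCMXV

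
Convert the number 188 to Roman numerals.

Convert 188 to Roman numerals:
  188 contains 1×100 (C)
  88 contains 1×50 (L)
  38 contains 3×10 (XXX)
  8 contains 1×5 (V)
  3 contains 3×1 (III)

CLXXXVIII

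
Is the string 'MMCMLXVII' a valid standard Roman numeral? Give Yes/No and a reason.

'MMCMLXVII': Check the rules: uses only the symbols I, V, X, L, C, D, M; no symbol is repeated more than three times in a row; V, L and D each appear at most once; the only place a smaller symbol precedes a larger one is the allowed subtractive pair CM, the symbol right after such a pair (if any) is smaller than the pair's first symbol, and otherwise the values never increase from left to right. Value: M (1000) + M (1000) + CM (900) + L (50) + X (10) + V (5) + I (1) + I (1) = 2967. So it is a valid standard Roman numeral.

Yes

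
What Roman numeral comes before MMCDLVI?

MMCDLVI = 2456; previous is 2455

MMCDLV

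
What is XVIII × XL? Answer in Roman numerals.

XVIII = 18
XL = 40
18 × 40 = 720

DCCXX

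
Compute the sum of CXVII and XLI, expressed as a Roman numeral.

CXVII = 117
XLI = 41
117 + 41 = 158

CLVIII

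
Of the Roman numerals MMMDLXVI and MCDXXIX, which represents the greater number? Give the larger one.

MMMDLXVI = 3566
MCDXXIX = 1429
3566 is larger

MMMDLXVI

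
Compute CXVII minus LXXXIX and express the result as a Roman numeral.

CXVII = 117
LXXXIX = 89
117 - 89 = 28

XXVIII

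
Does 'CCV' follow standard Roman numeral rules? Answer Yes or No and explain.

'CCV': Check the rules: uses only the symbols I, V, X, L, C, D, M; no symbol is repeated more than three times in a row; V, L and D each appear at most once; no smaller symbol precedes a larger one (values never increase from left to right). Value: C (100) + C (100) + V (5) = 205. So it is a valid standard Roman numeral.

Yes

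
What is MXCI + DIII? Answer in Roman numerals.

MXCI = 1091
DIII = 503
1091 + 503 = 1594

MDXCIV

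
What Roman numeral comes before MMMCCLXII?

MMMCCLXII = 3262, so the previous integer is 3262 - 1 = 3261

MMMCCLXI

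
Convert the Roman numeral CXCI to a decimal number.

CXCI: C=100, XC=90, I=1
100 + 90 + 1 = 191

191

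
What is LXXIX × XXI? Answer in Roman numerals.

LXXIX = 79
XXI = 21
79 × 21 = 1659

MDCLIX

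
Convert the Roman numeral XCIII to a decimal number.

XCIII: XC=90, I=1, I=1, I=1
90 + 1 + 1 + 1 = 93

93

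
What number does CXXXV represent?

CXXXV: C=100, X=10, X=10, X=10, V=5
100 + 10 + 10 + 10 + 5 = 135

135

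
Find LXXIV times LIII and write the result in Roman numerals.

LXXIV = 74
LIII = 53
74 × 53 = 3922

MMMCMXXII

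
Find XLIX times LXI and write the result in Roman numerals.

XLIX = 49
LXI = 61
49 × 61 = 2989

MMCMLXXXIX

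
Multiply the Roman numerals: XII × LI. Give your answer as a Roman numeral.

XII = 12
LI = 51
12 × 51 = 612

DCXII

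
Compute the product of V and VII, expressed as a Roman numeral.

V = 5
VII = 7
5 × 7 = 35

XXXV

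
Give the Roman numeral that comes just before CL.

CL = 150; previous is 149

CXLIX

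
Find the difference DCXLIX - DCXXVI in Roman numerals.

DCXLIX = 649
DCXXVI = 626
649 - 626 = 23

XXIII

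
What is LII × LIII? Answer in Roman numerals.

LII = 52
LIII = 53
52 × 53 = 2756

MMDCCLVI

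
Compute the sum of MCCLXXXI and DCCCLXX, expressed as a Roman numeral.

MCCLXXXI = 1281
DCCCLXX = 870
1281 + 870 = 2151

MMCLI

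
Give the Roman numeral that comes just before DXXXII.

DXXXII = 532; previous is 531

DXXXI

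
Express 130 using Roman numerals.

Convert 130 to Roman numerals:
  130 contains 1×100 (C)
  30 contains 3×10 (XXX)

CXXX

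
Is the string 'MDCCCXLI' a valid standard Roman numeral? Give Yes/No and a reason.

'MDCCCXLI': Check the rules: uses only the symbols I, V, X, L, C, D, M; no symbol is repeated more than three times in a row; V, L and D each appear at most once; the only place a smaller symbol precedes a larger one is the allowed subtractive pair XL, the symbol right after such a pair (if any) is smaller than the pair's first symbol, and otherwise the values never increase from left to right. Value: M (1000) + D (500) + C (100) + C (100) + C (100) + XL (40) + I (1) = 1841. So it is a valid standard Roman numeral.

Yes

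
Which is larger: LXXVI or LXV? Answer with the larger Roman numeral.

LXXVI = 76
LXV = 65
76 is larger

LXXVI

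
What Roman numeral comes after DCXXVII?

DCXXVII = 627; next is 628

DCXXVIII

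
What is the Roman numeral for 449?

Convert 449 to Roman numerals:
  449 contains 1×400 (CD)
  49 contains 1×40 (XL)
  9 contains 1×9 (IX)

CDXLIX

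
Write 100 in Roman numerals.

Convert 100 to Roman numerals:
  100 contains 1×100 (C)

C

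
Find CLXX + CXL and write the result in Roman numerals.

CLXX = 170
CXL = 140
170 + 140 = 310

CCCX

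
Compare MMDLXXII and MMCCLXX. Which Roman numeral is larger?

MMDLXXII = 2572
MMCCLXX = 2270
2572 is larger

MMDLXXII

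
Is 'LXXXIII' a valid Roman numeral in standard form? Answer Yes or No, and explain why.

'LXXXIII': Check the rules: uses only the symbols I, V, X, L, C, D, M; no symbol is repeated more than three times in a row; V, L and D each appear at most once; no smaller symbol precedes a larger one (values never increase from left to right). Value: L (50) + X (10) + X (10) + X (10) + I (1) + I (1) + I (1) = 83. So it is a valid standard Roman numeral.

Yes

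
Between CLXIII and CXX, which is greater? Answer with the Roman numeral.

CLXIII = 163
CXX = 120
163 is larger

CLXIII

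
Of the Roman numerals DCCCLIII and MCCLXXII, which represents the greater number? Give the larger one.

DCCCLIII = 853
MCCLXXII = 1272
1272 is larger

MCCLXXII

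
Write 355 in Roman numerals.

Convert 355 to Roman numerals:
  355 contains 3×100 (CCC)
  55 contains 1×50 (L)
  5 contains 1×5 (V)

CCCLV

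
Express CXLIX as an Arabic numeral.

CXLIX: C=100, XL=40, IX=9
100 + 40 + 9 = 149

149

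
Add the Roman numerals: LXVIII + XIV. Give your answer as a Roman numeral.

LXVIII = 68
XIV = 14
68 + 14 = 82

LXXXII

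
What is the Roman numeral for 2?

Convert 2 to Roman numerals:
  2 contains 2×1 (II)

II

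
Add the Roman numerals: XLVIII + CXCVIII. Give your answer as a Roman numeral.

XLVIII = 48
CXCVIII = 198
48 + 198 = 246

CCXLVI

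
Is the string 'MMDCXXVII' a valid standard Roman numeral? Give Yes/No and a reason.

'MMDCXXVII': Check the rules: uses only the symbols I, V, X, L, C, D, M; no symbol is repeated more than three times in a row; V, L and D each appear at most once; no smaller symbol precedes a larger one (values never increase from left to right). Value: M (1000) + M (1000) + D (500) + C (100) + X (10) + X (10) + V (5) + I (1) + I (1) = 2627. So it is a valid standard Roman numeral.

Yes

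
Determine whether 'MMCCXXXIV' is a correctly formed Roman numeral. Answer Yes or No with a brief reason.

'MMCCXXXIV': Check the rules: uses only the symbols I, V, X, L, C, D, M; no symbol is repeated more than three times in a row; V, L and D each appear at most once; the only place a smaller symbol precedes a larger one is the allowed subtractive pair IV, the symbol right after such a pair (if any) is smaller than the pair's first symbol, and otherwise the values never increase from left to right. Value: M (1000) + M (1000) + C (100) + C (100) + X (10) + X (10) + X (10) + IV (4) = 2234. So it is a valid standard Roman numeral.

Yes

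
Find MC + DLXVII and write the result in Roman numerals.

MC = 1100
DLXVII = 567
1100 + 567 = 1667

MDCLXVII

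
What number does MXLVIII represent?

MXLVIII: M=1000, XL=40, V=5, I=1, I=1, I=1
1000 + 40 + 5 + 1 + 1 + 1 = 1048

1048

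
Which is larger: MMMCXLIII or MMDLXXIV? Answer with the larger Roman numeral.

MMMCXLIII = 3143
MMDLXXIV = 2574
3143 is larger

MMMCXLIII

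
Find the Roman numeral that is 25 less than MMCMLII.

MMCMLII = 2952
2952 - 25 = 2927

MMCMXXVII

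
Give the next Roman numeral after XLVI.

XLVI = 46, so the next integer is 46 + 1 = 47

XLVII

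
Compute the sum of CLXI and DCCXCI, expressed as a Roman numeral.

CLXI = 161
DCCXCI = 791
161 + 791 = 952

CMLII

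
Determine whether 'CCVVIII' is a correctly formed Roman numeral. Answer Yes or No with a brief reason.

'CCVVIII': V should not appear more than once

No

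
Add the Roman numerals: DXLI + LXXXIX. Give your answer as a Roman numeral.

DXLI = 541
LXXXIX = 89
541 + 89 = 630

DCXXX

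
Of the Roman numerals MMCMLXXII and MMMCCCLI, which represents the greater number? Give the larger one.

MMCMLXXII = 2972
MMMCCCLI = 3351
3351 is larger

MMMCCCLI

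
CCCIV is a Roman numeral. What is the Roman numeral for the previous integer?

CCCIV = 304; previous is 303

CCCIII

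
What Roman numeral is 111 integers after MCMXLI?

MCMXLI = 1941
1941 + 111 = 2052

MMLII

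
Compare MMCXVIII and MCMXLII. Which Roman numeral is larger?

MMCXVIII = 2118
MCMXLII = 1942
2118 is larger

MMCXVIII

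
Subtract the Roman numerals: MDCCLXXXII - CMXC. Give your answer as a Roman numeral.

MDCCLXXXII = 1782
CMXC = 990
1782 - 990 = 792

DCCXCII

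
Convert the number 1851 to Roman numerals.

Convert 1851 to Roman numerals:
  1851 contains 1×1000 (M)
  851 contains 1×500 (D)
  351 contains 3×100 (CCC)
  51 contains 1×50 (L)
  1 contains 1×1 (I)

MDCCCLI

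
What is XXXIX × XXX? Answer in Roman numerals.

XXXIX = 39
XXX = 30
39 × 30 = 1170

MCLXX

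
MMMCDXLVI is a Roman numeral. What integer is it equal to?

MMMCDXLVI: M=1000, M=1000, M=1000, CD=400, XL=40, V=5, I=1
1000 + 1000 + 1000 + 400 + 40 + 5 + 1 = 3446

3446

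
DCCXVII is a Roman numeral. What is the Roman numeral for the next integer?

DCCXVII = 717; next is 718

DCCXVIII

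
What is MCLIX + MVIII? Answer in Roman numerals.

MCLIX = 1159
MVIII = 1008
1159 + 1008 = 2167

MMCLXVII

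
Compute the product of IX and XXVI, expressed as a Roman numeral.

IX = 9
XXVI = 26
9 × 26 = 234

CCXXXIV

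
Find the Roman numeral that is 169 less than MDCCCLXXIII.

MDCCCLXXIII = 1873
1873 - 169 = 1704

MDCCIV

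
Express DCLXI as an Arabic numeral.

DCLXI: D=500, C=100, L=50, X=10, I=1
500 + 100 + 50 + 10 + 1 = 661

661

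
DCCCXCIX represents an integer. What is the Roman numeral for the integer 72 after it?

DCCCXCIX = 899
899 + 72 = 971

CMLXXI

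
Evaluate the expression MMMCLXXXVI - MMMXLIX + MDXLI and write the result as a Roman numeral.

MMMCLXXXVI = 3186, MMMXLIX = 3049, MDXLI = 1541
3186 - 3049 = 137
137 + 1541 = 1678

MDCLXXVIII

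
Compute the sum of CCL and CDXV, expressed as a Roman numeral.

CCL = 250
CDXV = 415
250 + 415 = 665

DCLXV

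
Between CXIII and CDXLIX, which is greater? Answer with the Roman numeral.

CXIII = 113
CDXLIX = 449
449 is larger

CDXLIX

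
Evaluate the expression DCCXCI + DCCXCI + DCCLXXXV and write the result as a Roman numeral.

DCCXCI = 791, DCCXCI = 791, DCCLXXXV = 785
791 + 791 = 1582
1582 + 785 = 2367

MMCCCLXVII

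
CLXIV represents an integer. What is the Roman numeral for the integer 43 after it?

CLXIV = 164
164 + 43 = 207

CCVII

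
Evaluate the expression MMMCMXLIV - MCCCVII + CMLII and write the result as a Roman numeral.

MMMCMXLIV = 3944, MCCCVII = 1307, CMLII = 952
3944 - 1307 = 2637
2637 + 952 = 3589

MMMDLXXXIX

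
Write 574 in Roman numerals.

Convert 574 to Roman numerals:
  574 contains 1×500 (D)
  74 contains 1×50 (L)
  24 contains 2×10 (XX)
  4 contains 1×4 (IV)

DLXXIV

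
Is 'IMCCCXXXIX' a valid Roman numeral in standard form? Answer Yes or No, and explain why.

'IMCCCXXXIX': Invalid subtractive combination: IM

No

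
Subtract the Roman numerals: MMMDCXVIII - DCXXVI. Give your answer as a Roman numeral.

MMMDCXVIII = 3618
DCXXVI = 626
3618 - 626 = 2992

MMCMXCII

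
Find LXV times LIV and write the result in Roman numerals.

LXV = 65
LIV = 54
65 × 54 = 3510

MMMDX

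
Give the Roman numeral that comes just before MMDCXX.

MMDCXX = 2620, so the previous integer is 2620 - 1 = 2619

MMDCXIX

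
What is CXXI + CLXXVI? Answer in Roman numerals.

CXXI = 121
CLXXVI = 176
121 + 176 = 297

CCXCVII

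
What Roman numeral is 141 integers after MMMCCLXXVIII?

MMMCCLXXVIII = 3278
3278 + 141 = 3419

MMMCDXIX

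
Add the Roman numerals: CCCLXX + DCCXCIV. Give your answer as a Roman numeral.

CCCLXX = 370
DCCXCIV = 794
370 + 794 = 1164

MCLXIV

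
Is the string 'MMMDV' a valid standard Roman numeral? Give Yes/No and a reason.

'MMMDV': Check the rules: uses only the symbols I, V, X, L, C, D, M; no symbol is repeated more than three times in a row; V, L and D each appear at most once; no smaller symbol precedes a larger one (values never increase from left to right). Value: M (1000) + M (1000) + M (1000) + D (500) + V (5) = 3505. So it is a valid standard Roman numeral.

Yes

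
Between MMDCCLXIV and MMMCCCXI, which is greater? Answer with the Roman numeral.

MMDCCLXIV = 2764
MMMCCCXI = 3311
3311 is larger

MMMCCCXI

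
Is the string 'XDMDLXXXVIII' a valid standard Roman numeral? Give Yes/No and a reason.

'XDMDLXXXVIII': D should not appear more than once

No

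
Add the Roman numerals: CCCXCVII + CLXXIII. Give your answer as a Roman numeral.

CCCXCVII = 397
CLXXIII = 173
397 + 173 = 570

DLXX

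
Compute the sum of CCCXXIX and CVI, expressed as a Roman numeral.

CCCXXIX = 329
CVI = 106
329 + 106 = 435

CDXXXV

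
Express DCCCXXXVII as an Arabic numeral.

DCCCXXXVII: D=500, C=100, C=100, C=100, X=10, X=10, X=10, V=5, I=1, I=1
500 + 100 + 100 + 100 + 10 + 10 + 10 + 5 + 1 + 1 = 837

837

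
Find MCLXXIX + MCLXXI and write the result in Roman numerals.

MCLXXIX = 1179
MCLXXI = 1171
1179 + 1171 = 2350

MMCCCL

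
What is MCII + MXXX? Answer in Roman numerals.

MCII = 1102
MXXX = 1030
1102 + 1030 = 2132

MMCXXXII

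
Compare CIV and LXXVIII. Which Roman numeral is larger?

CIV = 104
LXXVIII = 78
104 is larger

CIV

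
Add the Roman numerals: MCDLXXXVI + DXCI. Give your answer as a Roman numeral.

MCDLXXXVI = 1486
DXCI = 591
1486 + 591 = 2077

MMLXXVII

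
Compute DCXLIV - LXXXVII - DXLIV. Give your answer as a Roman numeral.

DCXLIV = 644, LXXXVII = 87, DXLIV = 544
644 - 87 = 557
557 - 544 = 13

XIII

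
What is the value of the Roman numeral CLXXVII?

CLXXVII: C=100, L=50, X=10, X=10, V=5, I=1, I=1
100 + 50 + 10 + 10 + 5 + 1 + 1 = 177

177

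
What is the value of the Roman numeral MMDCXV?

MMDCXV: M=1000, M=1000, D=500, C=100, X=10, V=5
1000 + 1000 + 500 + 100 + 10 + 5 = 2615

2615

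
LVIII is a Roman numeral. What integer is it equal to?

LVIII: L=50, V=5, I=1, I=1, I=1
50 + 5 + 1 + 1 + 1 = 58

58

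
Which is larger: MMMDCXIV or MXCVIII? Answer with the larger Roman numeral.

MMMDCXIV = 3614
MXCVIII = 1098
3614 is larger

MMMDCXIV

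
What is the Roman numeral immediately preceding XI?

XI = 11; previous is 10

X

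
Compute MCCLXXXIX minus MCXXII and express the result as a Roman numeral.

MCCLXXXIX = 1289
MCXXII = 1122
1289 - 1122 = 167

CLXVII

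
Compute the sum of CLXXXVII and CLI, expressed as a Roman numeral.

CLXXXVII = 187
CLI = 151
187 + 151 = 338

CCCXXXVIII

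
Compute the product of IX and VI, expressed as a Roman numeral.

IX = 9
VI = 6
9 × 6 = 54

LIV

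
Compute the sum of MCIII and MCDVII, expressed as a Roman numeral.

MCIII = 1103
MCDVII = 1407
1103 + 1407 = 2510

MMDX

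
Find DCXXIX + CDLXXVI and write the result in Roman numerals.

DCXXIX = 629
CDLXXVI = 476
629 + 476 = 1105

MCV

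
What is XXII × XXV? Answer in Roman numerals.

XXII = 22
XXV = 25
22 × 25 = 550

DL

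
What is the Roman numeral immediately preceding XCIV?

XCIV = 94; previous is 93

XCIII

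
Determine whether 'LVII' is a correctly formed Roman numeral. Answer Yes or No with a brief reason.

'LVII': Check the rules: uses only the symbols I, V, X, L, C, D, M; no symbol is repeated more than three times in a row; V, L and D each appear at most once; no smaller symbol precedes a larger one (values never increase from left to right). Value: L (50) + V (5) + I (1) + I (1) = 57. So it is a valid standard Roman numeral.

Yes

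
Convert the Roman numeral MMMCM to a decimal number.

MMMCM: M=1000, M=1000, M=1000, CM=900
1000 + 1000 + 1000 + 900 = 3900

3900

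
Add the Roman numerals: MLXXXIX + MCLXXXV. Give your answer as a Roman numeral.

MLXXXIX = 1089
MCLXXXV = 1185
1089 + 1185 = 2274

MMCCLXXIV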